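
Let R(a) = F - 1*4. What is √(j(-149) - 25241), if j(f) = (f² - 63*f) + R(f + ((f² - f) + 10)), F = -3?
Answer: 2*√1585 ≈ 79.624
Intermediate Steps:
R(a) = -7 (R(a) = -3 - 1*4 = -3 - 4 = -7)
j(f) = -7 + f² - 63*f (j(f) = (f² - 63*f) - 7 = -7 + f² - 63*f)
√(j(-149) - 25241) = √((-7 + (-149)² - 63*(-149)) - 25241) = √((-7 + 22201 + 9387) - 25241) = √(31581 - 25241) = √6340 = 2*√1585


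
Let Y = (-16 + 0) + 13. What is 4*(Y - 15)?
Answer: -72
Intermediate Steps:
Y = -3 (Y = -16 + 13 = -3)
4*(Y - 15) = 4*(-3 - 15) = 4*(-18) = -72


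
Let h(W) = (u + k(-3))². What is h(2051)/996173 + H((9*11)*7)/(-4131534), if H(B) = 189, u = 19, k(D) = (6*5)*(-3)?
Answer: 6879595399/1371907539794 ≈ 0.0050146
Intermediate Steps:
k(D) = -90 (k(D) = 30*(-3) = -90)
h(W) = 5041 (h(W) = (19 - 90)² = (-71)² = 5041)
h(2051)/996173 + H((9*11)*7)/(-4131534) = 5041/996173 + 189/(-4131534) = 5041*(1/996173) + 189*(-1/4131534) = 5041/996173 - 63/1377178 = 6879595399/1371907539794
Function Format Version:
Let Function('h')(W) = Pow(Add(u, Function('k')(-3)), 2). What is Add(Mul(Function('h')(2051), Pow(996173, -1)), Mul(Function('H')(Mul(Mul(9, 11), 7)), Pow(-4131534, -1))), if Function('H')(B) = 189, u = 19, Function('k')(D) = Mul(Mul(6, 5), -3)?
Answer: Rational(6879595399, 1371907539794) ≈ 0.0050146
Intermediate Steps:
Function('k')(D) = -90 (Function('k')(D) = Mul(30, -3) = -90)
Function('h')(W) = 5041 (Function('h')(W) = Pow(Add(19, -90), 2) = Pow(-71, 2) = 5041)
Add(Mul(Function('h')(2051), Pow(996173, -1)), Mul(Function('H')(Mul(Mul(9, 11), 7)), Pow(-4131534, -1))) = Add(Mul(5041, Pow(996173, -1)), Mul(189, Pow(-4131534, -1))) = Add(Mul(5041, Rational(1, 996173)), Mul(189, Rational(-1, 4131534))) = Add(Rational(5041, 996173), Rational(-63, 1377178)) = Rational(6879595399, 1371907539794)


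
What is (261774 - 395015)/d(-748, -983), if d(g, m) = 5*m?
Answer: 133241/4915 ≈ 27.109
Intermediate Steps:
(261774 - 395015)/d(-748, -983) = (261774 - 395015)/((5*(-983))) = -133241/(-4915) = -133241*(-1/4915) = 133241/4915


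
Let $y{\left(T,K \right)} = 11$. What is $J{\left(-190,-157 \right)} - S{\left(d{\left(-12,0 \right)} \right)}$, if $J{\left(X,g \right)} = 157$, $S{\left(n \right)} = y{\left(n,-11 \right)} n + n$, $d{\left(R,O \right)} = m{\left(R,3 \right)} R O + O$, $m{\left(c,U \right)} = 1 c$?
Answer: $157$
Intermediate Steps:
$m{\left(c,U \right)} = c$
$d{\left(R,O \right)} = O + O R^{2}$ ($d{\left(R,O \right)} = R R O + O = R^{2} O + O = O R^{2} + O = O + O R^{2}$)
$S{\left(n \right)} = 12 n$ ($S{\left(n \right)} = 11 n + n = 12 n$)
$J{\left(-190,-157 \right)} - S{\left(d{\left(-12,0 \right)} \right)} = 157 - 12 \cdot 0 \left(1 + \left(-12\right)^{2}\right) = 157 - 12 \cdot 0 \left(1 + 144\right) = 157 - 12 \cdot 0 \cdot 145 = 157 - 12 \cdot 0 = 157 - 0 = 157 + 0 = 157$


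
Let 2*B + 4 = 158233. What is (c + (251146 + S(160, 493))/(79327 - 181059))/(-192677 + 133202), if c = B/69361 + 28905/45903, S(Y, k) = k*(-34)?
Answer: 5761347559229/642136260121197270 ≈ 8.9722e-6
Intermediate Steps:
B = 158229/2 (B = -2 + (½)*158233 = -2 + 158233/2 = 158229/2 ≈ 79115.)
S(Y, k) = -34*k
c = 3757648399/2122585322 (c = (158229/2)/69361 + 28905/45903 = (158229/2)*(1/69361) + 28905*(1/45903) = 158229/138722 + 9635/15301 = 3757648399/2122585322 ≈ 1.7703)
(c + (251146 + S(160, 493))/(79327 - 181059))/(-192677 + 133202) = (3757648399/2122585322 + (251146 - 34*493)/(79327 - 181059))/(-192677 + 133202) = (3757648399/2122585322 + (251146 - 16762)/(-101732))/(-59475) = (3757648399/2122585322 + 234384*(-1/101732))*(-1/59475) = (3757648399/2122585322 - 58596/25433)*(-1/59475) = -28806737796145/53983712494426*(-1/59475) = 5761347559229/642136260121197270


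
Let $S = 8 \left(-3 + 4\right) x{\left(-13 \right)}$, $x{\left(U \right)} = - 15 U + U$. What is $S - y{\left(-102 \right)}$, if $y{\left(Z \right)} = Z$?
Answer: $1558$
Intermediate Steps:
$x{\left(U \right)} = - 14 U$
$S = 1456$ ($S = 8 \left(-3 + 4\right) \left(\left(-14\right) \left(-13\right)\right) = 8 \cdot 1 \cdot 182 = 8 \cdot 182 = 1456$)
$S - y{\left(-102 \right)} = 1456 - -102 = 1456 + 102 = 1558$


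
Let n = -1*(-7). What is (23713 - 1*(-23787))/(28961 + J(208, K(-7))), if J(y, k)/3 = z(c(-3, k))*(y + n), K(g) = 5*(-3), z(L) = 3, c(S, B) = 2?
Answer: 11875/7724 ≈ 1.5374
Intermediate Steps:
n = 7
K(g) = -15
J(y, k) = 63 + 9*y (J(y, k) = 3*(3*(y + 7)) = 3*(3*(7 + y)) = 3*(21 + 3*y) = 63 + 9*y)
(23713 - 1*(-23787))/(28961 + J(208, K(-7))) = (23713 - 1*(-23787))/(28961 + (63 + 9*208)) = (23713 + 23787)/(28961 + (63 + 1872)) = 47500/(28961 + 1935) = 47500/30896 = 47500*(1/30896) = 11875/7724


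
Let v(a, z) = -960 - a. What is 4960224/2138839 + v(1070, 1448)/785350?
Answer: 389117007523/167973720865 ≈ 2.3165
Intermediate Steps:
4960224/2138839 + v(1070, 1448)/785350 = 4960224/2138839 + (-960 - 1*1070)/785350 = 4960224*(1/2138839) + (-960 - 1070)*(1/785350) = 4960224/2138839 - 2030*1/785350 = 4960224/2138839 - 203/78535 = 389117007523/167973720865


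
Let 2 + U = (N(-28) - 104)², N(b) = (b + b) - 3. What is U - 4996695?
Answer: -4970128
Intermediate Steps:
N(b) = -3 + 2*b (N(b) = 2*b - 3 = -3 + 2*b)
U = 26567 (U = -2 + ((-3 + 2*(-28)) - 104)² = -2 + ((-3 - 56) - 104)² = -2 + (-59 - 104)² = -2 + (-163)² = -2 + 26569 = 26567)
U - 4996695 = 26567 - 4996695 = -4970128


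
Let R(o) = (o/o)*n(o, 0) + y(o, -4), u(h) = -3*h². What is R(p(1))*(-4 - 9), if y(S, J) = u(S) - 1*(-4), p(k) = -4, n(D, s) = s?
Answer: 572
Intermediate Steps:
y(S, J) = 4 - 3*S² (y(S, J) = -3*S² - 1*(-4) = -3*S² + 4 = 4 - 3*S²)
R(o) = 4 - 3*o² (R(o) = (o/o)*0 + (4 - 3*o²) = 1*0 + (4 - 3*o²) = 0 + (4 - 3*o²) = 4 - 3*o²)
R(p(1))*(-4 - 9) = (4 - 3*(-4)²)*(-4 - 9) = (4 - 3*16)*(-13) = (4 - 48)*(-13) = -44*(-13) = 572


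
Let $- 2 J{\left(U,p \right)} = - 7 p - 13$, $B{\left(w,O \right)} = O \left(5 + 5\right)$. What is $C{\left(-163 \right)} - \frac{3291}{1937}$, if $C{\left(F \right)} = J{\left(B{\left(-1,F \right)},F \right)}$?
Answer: $- \frac{1095759}{1937} \approx -565.7$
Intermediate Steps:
$B{\left(w,O \right)} = 10 O$ ($B{\left(w,O \right)} = O 10 = 10 O$)
$J{\left(U,p \right)} = \frac{13}{2} + \frac{7 p}{2}$ ($J{\left(U,p \right)} = - \frac{- 7 p - 13}{2} = - \frac{-13 - 7 p}{2} = \frac{13}{2} + \frac{7 p}{2}$)
$C{\left(F \right)} = \frac{13}{2} + \frac{7 F}{2}$
$C{\left(-163 \right)} - \frac{3291}{1937} = \left(\frac{13}{2} + \frac{7}{2} \left(-163\right)\right) - \frac{3291}{1937} = \left(\frac{13}{2} - \frac{1141}{2}\right) - \frac{3291}{1937} = -564 - \frac{3291}{1937} = - \frac{1095759}{1937}$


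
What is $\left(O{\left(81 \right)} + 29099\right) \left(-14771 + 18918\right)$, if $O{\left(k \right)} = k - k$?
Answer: $120673553$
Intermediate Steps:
$O{\left(k \right)} = 0$
$\left(O{\left(81 \right)} + 29099\right) \left(-14771 + 18918\right) = \left(0 + 29099\right) \left(-14771 + 18918\right) = 29099 \cdot 4147 = 120673553$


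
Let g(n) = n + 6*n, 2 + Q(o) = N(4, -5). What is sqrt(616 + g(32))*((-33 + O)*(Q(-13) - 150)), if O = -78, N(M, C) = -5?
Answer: 34854*sqrt(210) ≈ 5.0508e+5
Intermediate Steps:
Q(o) = -7 (Q(o) = -2 - 5 = -7)
g(n) = 7*n
sqrt(616 + g(32))*((-33 + O)*(Q(-13) - 150)) = sqrt(616 + 7*32)*((-33 - 78)*(-7 - 150)) = sqrt(616 + 224)*(-111*(-157)) = sqrt(840)*17427 = (2*sqrt(210))*17427 = 34854*sqrt(210)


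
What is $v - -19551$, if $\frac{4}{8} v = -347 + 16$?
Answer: $18889$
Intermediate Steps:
$v = -662$ ($v = 2 \left(-347 + 16\right) = 2 \left(-331\right) = -662$)
$v - -19551 = -662 - -19551 = -662 + 19551 = 18889$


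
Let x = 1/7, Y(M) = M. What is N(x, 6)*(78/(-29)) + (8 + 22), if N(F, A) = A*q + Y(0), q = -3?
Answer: 2274/29 ≈ 78.414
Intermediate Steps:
x = ⅐ ≈ 0.14286
N(F, A) = -3*A (N(F, A) = A*(-3) + 0 = -3*A + 0 = -3*A)
N(x, 6)*(78/(-29)) + (8 + 22) = (-3*6)*(78/(-29)) + (8 + 22) = -1404*(-1)/29 + 30 = -18*(-78/29) + 30 = 1404/29 + 30 = 2274/29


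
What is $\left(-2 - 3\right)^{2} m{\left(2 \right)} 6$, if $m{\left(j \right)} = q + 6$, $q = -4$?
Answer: $300$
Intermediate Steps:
$m{\left(j \right)} = 2$ ($m{\left(j \right)} = -4 + 6 = 2$)
$\left(-2 - 3\right)^{2} m{\left(2 \right)} 6 = \left(-2 - 3\right)^{2} \cdot 2 \cdot 6 = \left(-5\right)^{2} \cdot 2 \cdot 6 = 25 \cdot 2 \cdot 6 = 50 \cdot 6 = 300$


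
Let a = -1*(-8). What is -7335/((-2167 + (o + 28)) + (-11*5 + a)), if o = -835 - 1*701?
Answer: 7335/3722 ≈ 1.9707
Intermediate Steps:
a = 8
o = -1536 (o = -835 - 701 = -1536)
-7335/((-2167 + (o + 28)) + (-11*5 + a)) = -7335/((-2167 + (-1536 + 28)) + (-11*5 + 8)) = -7335/((-2167 - 1508) + (-55 + 8)) = -7335/(-3675 - 47) = -7335/(-3722) = -7335*(-1/3722) = 7335/3722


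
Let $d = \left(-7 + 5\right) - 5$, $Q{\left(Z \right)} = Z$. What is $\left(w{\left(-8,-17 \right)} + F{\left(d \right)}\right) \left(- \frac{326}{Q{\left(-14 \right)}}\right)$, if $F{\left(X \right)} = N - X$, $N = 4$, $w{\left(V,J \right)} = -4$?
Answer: $163$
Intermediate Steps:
$d = -7$ ($d = -2 - 5 = -7$)
$F{\left(X \right)} = 4 - X$
$\left(w{\left(-8,-17 \right)} + F{\left(d \right)}\right) \left(- \frac{326}{Q{\left(-14 \right)}}\right) = \left(-4 + \left(4 - -7\right)\right) \left(- \frac{326}{-14}\right) = \left(-4 + \left(4 + 7\right)\right) \left(\left(-326\right) \left(- \frac{1}{14}\right)\right) = \left(-4 + 11\right) \frac{163}{7} = 7 \cdot \frac{163}{7} = 163$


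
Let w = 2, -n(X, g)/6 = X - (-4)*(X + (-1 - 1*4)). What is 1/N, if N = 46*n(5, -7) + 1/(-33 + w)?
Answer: -31/42781 ≈ -0.00072462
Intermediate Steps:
n(X, g) = 120 - 30*X (n(X, g) = -6*(X - (-4)*(X + (-1 - 1*4))) = -6*(X - (-4)*(X + (-1 - 4))) = -6*(X - (-4)*(X - 5)) = -6*(X - (-4)*(-5 + X)) = -6*(X - (20 - 4*X)) = -6*(X + (-20 + 4*X)) = -6*(-20 + 5*X) = 120 - 30*X)
N = -42781/31 (N = 46*(120 - 30*5) + 1/(-33 + 2) = 46*(120 - 150) + 1/(-31) = 46*(-30) - 1/31 = -1380 - 1/31 = -42781/31 ≈ -1380.0)
1/N = 1/(-42781/31) = -31/42781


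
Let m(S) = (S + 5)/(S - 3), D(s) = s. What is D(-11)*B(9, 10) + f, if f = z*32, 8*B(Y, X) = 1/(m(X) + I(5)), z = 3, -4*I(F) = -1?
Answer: 12787/134 ≈ 95.425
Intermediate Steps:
I(F) = 1/4 (I(F) = -1/4*(-1) = 1/4)
m(S) = (5 + S)/(-3 + S)
B(Y, X) = 1/(8*(1/4 + (5 + X)/(-3 + X))) (B(Y, X) = 1/(8*((5 + X)/(-3 + X) + 1/4)) = 1/(8*(1/4 + (5 + X)/(-3 + X))))
f = 96 (f = 3*32 = 96)
D(-11)*B(9, 10) + f = -11*(-3 + 10)/(2*(17 + 5*10)) + 96 = -11*7/(2*(17 + 50)) + 96 = -11*7/(2*67) + 96 = -11*7/134 + 96 = -77/134 + 96 = 12787/134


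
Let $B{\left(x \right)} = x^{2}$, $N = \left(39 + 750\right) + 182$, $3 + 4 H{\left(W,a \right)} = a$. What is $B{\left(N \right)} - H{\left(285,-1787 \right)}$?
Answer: $\frac{1886577}{2} \approx 9.4329 \cdot 10^{5}$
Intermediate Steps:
$H{\left(W,a \right)} = - \frac{3}{4} + \frac{a}{4}$
$N = 971$ ($N = 789 + 182 = 971$)
$B{\left(N \right)} - H{\left(285,-1787 \right)} = 971^{2} - \left(- \frac{3}{4} + \frac{1}{4} \left(-1787\right)\right) = 942841 - \left(- \frac{3}{4} - \frac{1787}{4}\right) = 942841 - - \frac{895}{2} = 942841 + \frac{895}{2} = \frac{1886577}{2}$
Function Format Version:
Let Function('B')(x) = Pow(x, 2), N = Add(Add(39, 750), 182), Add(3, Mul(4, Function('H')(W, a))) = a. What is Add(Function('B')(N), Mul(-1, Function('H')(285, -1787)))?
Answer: Rational(1886577, 2) ≈ 9.4329e+5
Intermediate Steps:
Function('H')(W, a) = Add(Rational(-3, 4), Mul(Rational(1, 4), a))
N = 971 (N = Add(789, 182) = 971)
Add(Function('B')(N), Mul(-1, Function('H')(285, -1787))) = Add(Pow(971, 2), Mul(-1, Add(Rational(-3, 4), Mul(Rational(1, 4), -1787)))) = Add(942841, Mul(-1, Add(Rational(-3, 4), Rational(-1787, 4)))) = Add(942841, Mul(-1, Rational(-895, 2))) = Add(942841, Rational(895, 2)) = Rational(1886577, 2)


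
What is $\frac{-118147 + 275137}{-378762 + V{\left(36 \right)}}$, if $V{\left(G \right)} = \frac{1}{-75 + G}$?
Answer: $- \frac{6122610}{14771719} \approx -0.41448$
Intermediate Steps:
$\frac{-118147 + 275137}{-378762 + V{\left(36 \right)}} = \frac{-118147 + 275137}{-378762 + \frac{1}{-75 + 36}} = \frac{156990}{-378762 + \frac{1}{-39}} = \frac{156990}{-378762 - \frac{1}{39}} = \frac{156990}{- \frac{14771719}{39}} = 156990 \left(- \frac{39}{14771719}\right) = - \frac{6122610}{14771719}$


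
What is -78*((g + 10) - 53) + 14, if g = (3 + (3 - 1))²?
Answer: 1418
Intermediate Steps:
g = 25 (g = (3 + 2)² = 5² = 25)
-78*((g + 10) - 53) + 14 = -78*((25 + 10) - 53) + 14 = -78*(35 - 53) + 14 = -78*(-18) + 14 = 1404 + 14 = 1418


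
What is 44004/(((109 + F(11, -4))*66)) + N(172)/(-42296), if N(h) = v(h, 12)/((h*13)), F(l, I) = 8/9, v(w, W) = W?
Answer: 36293266329/5981796392 ≈ 6.0673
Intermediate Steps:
F(l, I) = 8/9 (F(l, I) = 8*(⅑) = 8/9)
N(h) = 12/(13*h) (N(h) = 12/((h*13)) = 12/((13*h)) = 12*(1/(13*h)) = 12/(13*h))
44004/(((109 + F(11, -4))*66)) + N(172)/(-42296) = 44004/(((109 + 8/9)*66)) + ((12/13)/172)/(-42296) = 44004/(((989/9)*66)) + ((12/13)*(1/172))*(-1/42296) = 44004/(21758/3) + (3/559)*(-1/42296) = 44004*(3/21758) - 3/23643464 = 66006/10879 - 3/23643464 = 36293266329/5981796392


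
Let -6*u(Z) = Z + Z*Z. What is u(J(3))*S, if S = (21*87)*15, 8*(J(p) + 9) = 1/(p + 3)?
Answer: -167549095/512 ≈ -3.2724e+5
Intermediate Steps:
J(p) = -9 + 1/(8*(3 + p)) (J(p) = -9 + 1/(8*(p + 3)) = -9 + 1/(8*(3 + p)))
u(Z) = -Z/6 - Z**2/6 (u(Z) = -(Z + Z*Z)/6 = -(Z + Z**2)/6 = -Z/6 - Z**2/6)
S = 27405 (S = 1827*15 = 27405)
u(J(3))*S = -(-215 - 72*3)/(8*(3 + 3))*(1 + (-215 - 72*3)/(8*(3 + 3)))/6*27405 = -(1/8)*(-215 - 216)/6*(1 + (1/8)*(-215 - 216)/6)/6*27405 = -(1/8)*(1/6)*(-431)*(1 + (1/8)*(1/6)*(-431))/6*27405 = -1/6*(-431/48)*(1 - 431/48)*27405 = -1/6*(-431/48)*(-383/48)*27405 = -165073/13824*27405 = -167549095/512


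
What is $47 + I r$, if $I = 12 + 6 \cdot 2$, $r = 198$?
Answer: $4799$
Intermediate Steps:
$I = 24$ ($I = 12 + 12 = 24$)
$47 + I r = 47 + 24 \cdot 198 = 47 + 4752 = 4799$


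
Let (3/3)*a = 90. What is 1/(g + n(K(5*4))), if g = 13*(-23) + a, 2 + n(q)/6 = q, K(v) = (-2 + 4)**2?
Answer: -1/197 ≈ -0.0050761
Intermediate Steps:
a = 90
K(v) = 4 (K(v) = 2**2 = 4)
n(q) = -12 + 6*q
g = -209 (g = 13*(-23) + 90 = -299 + 90 = -209)
1/(g + n(K(5*4))) = 1/(-209 + (-12 + 6*4)) = 1/(-209 + (-12 + 24)) = 1/(-209 + 12) = 1/(-197) = -1/197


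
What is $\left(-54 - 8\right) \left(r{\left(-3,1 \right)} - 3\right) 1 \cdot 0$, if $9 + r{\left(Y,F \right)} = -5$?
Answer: $0$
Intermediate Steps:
$r{\left(Y,F \right)} = -14$ ($r{\left(Y,F \right)} = -9 - 5 = -14$)
$\left(-54 - 8\right) \left(r{\left(-3,1 \right)} - 3\right) 1 \cdot 0 = \left(-54 - 8\right) \left(-14 - 3\right) 1 \cdot 0 = - 62 \left(\left(-17\right) 0\right) = \left(-62\right) 0 = 0$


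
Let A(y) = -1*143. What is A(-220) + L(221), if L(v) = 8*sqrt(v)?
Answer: -143 + 8*sqrt(221) ≈ -24.071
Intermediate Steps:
A(y) = -143
A(-220) + L(221) = -143 + 8*sqrt(221)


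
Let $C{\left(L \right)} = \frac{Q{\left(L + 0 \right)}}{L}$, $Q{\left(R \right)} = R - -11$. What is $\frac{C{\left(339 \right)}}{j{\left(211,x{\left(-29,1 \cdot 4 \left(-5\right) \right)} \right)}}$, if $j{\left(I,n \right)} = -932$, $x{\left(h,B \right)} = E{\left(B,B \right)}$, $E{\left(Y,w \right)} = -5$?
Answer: $- \frac{175}{157974} \approx -0.0011078$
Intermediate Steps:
$x{\left(h,B \right)} = -5$
$Q{\left(R \right)} = 11 + R$ ($Q{\left(R \right)} = R + 11 = 11 + R$)
$C{\left(L \right)} = \frac{11 + L}{L}$ ($C{\left(L \right)} = \frac{11 + \left(L + 0\right)}{L} = \frac{11 + L}{L}$)
$\frac{C{\left(339 \right)}}{j{\left(211,x{\left(-29,1 \cdot 4 \left(-5\right) \right)} \right)}} = \frac{\frac{1}{339} \left(11 + 339\right)}{-932} = \frac{1}{339} \cdot 350 \left(- \frac{1}{932}\right) = \frac{350}{339} \left(- \frac{1}{932}\right) = - \frac{175}{157974}$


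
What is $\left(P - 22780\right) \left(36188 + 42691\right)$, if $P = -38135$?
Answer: $-4804914285$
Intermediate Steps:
$\left(P - 22780\right) \left(36188 + 42691\right) = \left(-38135 - 22780\right) \left(36188 + 42691\right) = \left(-60915\right) 78879 = -4804914285$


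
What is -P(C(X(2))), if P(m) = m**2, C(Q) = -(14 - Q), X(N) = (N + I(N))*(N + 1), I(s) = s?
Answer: -4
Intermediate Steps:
X(N) = 2*N*(1 + N) (X(N) = (N + N)*(N + 1) = (2*N)*(1 + N) = 2*N*(1 + N))
C(Q) = -14 + Q
-P(C(X(2))) = -(-14 + 2*2*(1 + 2))**2 = -(-14 + 2*2*3)**2 = -(-14 + 12)**2 = -1*(-2)**2 = -1*4 = -4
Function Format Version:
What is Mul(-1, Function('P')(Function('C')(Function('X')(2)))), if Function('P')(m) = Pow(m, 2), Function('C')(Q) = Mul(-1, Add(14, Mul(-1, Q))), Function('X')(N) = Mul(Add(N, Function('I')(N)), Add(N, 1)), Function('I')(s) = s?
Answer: -4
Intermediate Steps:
Function('X')(N) = Mul(2, N, Add(1, N)) (Function('X')(N) = Mul(Add(N, N), Add(N, 1)) = Mul(Mul(2, N), Add(1, N)) = Mul(2, N, Add(1, N)))
Function('C')(Q) = Add(-14, Q)
Mul(-1, Function('P')(Function('C')(Function('X')(2)))) = Mul(-1, Pow(Add(-14, Mul(2, 2, Add(1, 2))), 2)) = Mul(-1, Pow(Add(-14, Mul(2, 2, 3)), 2)) = Mul(-1, Pow(Add(-14, 12), 2)) = Mul(-1, Pow(-2, 2)) = Mul(-1, 4) = -4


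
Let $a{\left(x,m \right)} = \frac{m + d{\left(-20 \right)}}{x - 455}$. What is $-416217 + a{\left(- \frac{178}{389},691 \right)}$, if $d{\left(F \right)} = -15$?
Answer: $- \frac{73742677505}{177173} \approx -4.1622 \cdot 10^{5}$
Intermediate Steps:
$a{\left(x,m \right)} = \frac{-15 + m}{-455 + x}$ ($a{\left(x,m \right)} = \frac{m - 15}{x - 455} = \frac{-15 + m}{-455 + x}$)
$-416217 + a{\left(- \frac{178}{389},691 \right)} = -416217 + \frac{-15 + 691}{-455 - \frac{178}{389}} = -416217 + \frac{1}{-455 - \frac{178}{389}} \cdot 676 = -416217 + \frac{1}{- \frac{177173}{389}} \cdot 676 = -416217 - \frac{262964}{177173} = - \frac{73742677505}{177173}$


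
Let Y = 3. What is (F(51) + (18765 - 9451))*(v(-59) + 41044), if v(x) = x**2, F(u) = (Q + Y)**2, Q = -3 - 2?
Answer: 414883950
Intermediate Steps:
Q = -5
F(u) = 4 (F(u) = (-5 + 3)**2 = (-2)**2 = 4)
(F(51) + (18765 - 9451))*(v(-59) + 41044) = (4 + (18765 - 9451))*((-59)**2 + 41044) = (4 + 9314)*(3481 + 41044) = 9318*44525 = 414883950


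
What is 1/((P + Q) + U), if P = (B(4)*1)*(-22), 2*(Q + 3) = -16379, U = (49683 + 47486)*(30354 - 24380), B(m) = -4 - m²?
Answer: 2/1160959707 ≈ 1.7227e-9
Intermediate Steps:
U = 580487606 (U = 97169*5974 = 580487606)
Q = -16385/2 (Q = -3 + (½)*(-16379) = -3 - 16379/2 = -16385/2 ≈ -8192.5)
P = 440 (P = ((-4 - 1*4²)*1)*(-22) = ((-4 - 1*16)*1)*(-22) = ((-4 - 16)*1)*(-22) = -20*1*(-22) = -20*(-22) = 440)
1/((P + Q) + U) = 1/((440 - 16385/2) + 580487606) = 1/(-15505/2 + 580487606) = 1/(1160959707/2) = 2/1160959707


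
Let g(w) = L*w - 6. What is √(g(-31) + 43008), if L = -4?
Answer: √43126 ≈ 207.67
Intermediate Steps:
L = -4 (L = -1*4 = -4)
g(w) = -6 - 4*w (g(w) = -4*w - 6 = -6 - 4*w)
√(g(-31) + 43008) = √((-6 - 4*(-31)) + 43008) = √((-6 + 124) + 43008) = √(118 + 43008) = √43126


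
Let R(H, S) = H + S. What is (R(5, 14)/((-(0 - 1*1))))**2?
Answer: 361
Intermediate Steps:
(R(5, 14)/((-(0 - 1*1))))**2 = ((5 + 14)/((-(0 - 1*1))))**2 = (19/((-(0 - 1))))**2 = (19/((-1*(-1))))**2 = (19/1)**2 = (19*1)**2 = 19**2 = 361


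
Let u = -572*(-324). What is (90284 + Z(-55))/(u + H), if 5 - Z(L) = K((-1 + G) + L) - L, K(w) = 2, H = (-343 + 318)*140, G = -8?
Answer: 22558/45457 ≈ 0.49625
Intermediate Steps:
u = 185328
H = -3500 (H = -25*140 = -3500)
Z(L) = 3 + L (Z(L) = 5 - (2 - L) = 5 + (-2 + L) = 3 + L)
(90284 + Z(-55))/(u + H) = (90284 + (3 - 55))/(185328 - 3500) = (90284 - 52)/181828 = 90232*(1/181828) = 22558/45457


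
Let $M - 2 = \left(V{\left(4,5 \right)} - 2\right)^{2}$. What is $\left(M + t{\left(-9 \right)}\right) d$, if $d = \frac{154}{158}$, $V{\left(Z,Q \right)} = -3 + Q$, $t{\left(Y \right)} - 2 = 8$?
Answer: $\frac{924}{79} \approx 11.696$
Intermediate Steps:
$t{\left(Y \right)} = 10$ ($t{\left(Y \right)} = 2 + 8 = 10$)
$d = \frac{77}{79}$ ($d = 154 \cdot \frac{1}{158} = \frac{77}{79} \approx 0.97468$)
$M = 2$ ($M = 2 + \left(\left(-3 + 5\right) - 2\right)^{2} = 2 + \left(2 - 2\right)^{2} = 2 + 0^{2} = 2 + 0 = 2$)
$\left(M + t{\left(-9 \right)}\right) d = \left(2 + 10\right) \frac{77}{79} = 12 \cdot \frac{77}{79} = \frac{924}{79}$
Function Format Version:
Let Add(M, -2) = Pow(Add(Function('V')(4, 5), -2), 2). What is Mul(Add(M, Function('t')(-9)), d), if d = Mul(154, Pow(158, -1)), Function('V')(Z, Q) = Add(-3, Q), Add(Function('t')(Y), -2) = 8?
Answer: Rational(924, 79) ≈ 11.696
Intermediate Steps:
Function('t')(Y) = 10 (Function('t')(Y) = Add(2, 8) = 10)
d = Rational(77, 79) (d = Mul(154, Rational(1, 158)) = Rational(77, 79) ≈ 0.97468)
M = 2 (M = Add(2, Pow(Add(Add(-3, 5), -2), 2)) = Add(2, Pow(Add(2, -2), 2)) = Add(2, Pow(0, 2)) = Add(2, 0) = 2)
Mul(Add(M, Function('t')(-9)), d) = Mul(Add(2, 10), Rational(77, 79)) = Mul(12, Rational(77, 79)) = Rational(924, 79)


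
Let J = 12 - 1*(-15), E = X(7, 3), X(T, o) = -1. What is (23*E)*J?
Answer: -621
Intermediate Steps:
E = -1
J = 27 (J = 12 + 15 = 27)
(23*E)*J = (23*(-1))*27 = -23*27 = -621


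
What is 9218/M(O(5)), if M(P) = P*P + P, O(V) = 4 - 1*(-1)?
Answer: 4609/15 ≈ 307.27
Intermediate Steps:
O(V) = 5 (O(V) = 4 + 1 = 5)
M(P) = P + P² (M(P) = P² + P = P + P²)
9218/M(O(5)) = 9218/((5*(1 + 5))) = 9218/((5*6)) = 9218/30 = 9218*(1/30) = 4609/15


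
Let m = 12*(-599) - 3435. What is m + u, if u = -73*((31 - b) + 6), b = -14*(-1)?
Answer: -12302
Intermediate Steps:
b = 14
m = -10623 (m = -7188 - 3435 = -10623)
u = -1679 (u = -73*((31 - 1*14) + 6) = -73*((31 - 14) + 6) = -73*(17 + 6) = -73*23 = -1679)
m + u = -10623 - 1679 = -12302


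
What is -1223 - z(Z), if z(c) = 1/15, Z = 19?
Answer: -18346/15 ≈ -1223.1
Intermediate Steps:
z(c) = 1/15
-1223 - z(Z) = -1223 - 1*1/15 = -1223 - 1/15 = -18346/15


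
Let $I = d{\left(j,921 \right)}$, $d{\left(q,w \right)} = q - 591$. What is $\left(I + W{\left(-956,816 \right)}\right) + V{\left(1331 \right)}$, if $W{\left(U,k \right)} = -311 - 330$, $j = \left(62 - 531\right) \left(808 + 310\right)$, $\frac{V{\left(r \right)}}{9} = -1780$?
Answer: $-541594$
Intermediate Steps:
$V{\left(r \right)} = -16020$ ($V{\left(r \right)} = 9 \left(-1780\right) = -16020$)
$j = -524342$ ($j = \left(-469\right) 1118 = -524342$)
$W{\left(U,k \right)} = -641$
$d{\left(q,w \right)} = -591 + q$
$I = -524933$ ($I = -591 - 524342 = -524933$)
$\left(I + W{\left(-956,816 \right)}\right) + V{\left(1331 \right)} = \left(-524933 - 641\right) - 16020 = -525574 - 16020 = -541594$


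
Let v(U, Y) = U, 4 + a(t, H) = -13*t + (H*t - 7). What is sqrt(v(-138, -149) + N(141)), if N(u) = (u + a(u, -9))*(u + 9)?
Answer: I*sqrt(445938) ≈ 667.79*I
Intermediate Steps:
a(t, H) = -11 - 13*t + H*t (a(t, H) = -4 + (-13*t + (H*t - 7)) = -4 + (-13*t + (-7 + H*t)) = -4 + (-7 - 13*t + H*t) = -11 - 13*t + H*t)
N(u) = (-11 - 21*u)*(9 + u) (N(u) = (u + (-11 - 13*u - 9*u))*(u + 9) = (u + (-11 - 22*u))*(9 + u) = (-11 - 21*u)*(9 + u))
sqrt(v(-138, -149) + N(141)) = sqrt(-138 + (-99 - 200*141 - 21*141**2)) = sqrt(-138 + (-99 - 28200 - 21*19881)) = sqrt(-138 + (-99 - 28200 - 417501)) = sqrt(-138 - 445800) = sqrt(-445938) = I*sqrt(445938)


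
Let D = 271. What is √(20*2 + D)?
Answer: √311 ≈ 17.635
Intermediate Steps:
√(20*2 + D) = √(20*2 + 271) = √(40 + 271) = √311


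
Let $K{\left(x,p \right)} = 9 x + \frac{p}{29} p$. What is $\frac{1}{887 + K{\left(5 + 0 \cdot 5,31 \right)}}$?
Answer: $\frac{29}{27989} \approx 0.0010361$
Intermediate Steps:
$K{\left(x,p \right)} = 9 x + \frac{p^{2}}{29}$ ($K{\left(x,p \right)} = 9 x + p \frac{1}{29} p = 9 x + \frac{p}{29} p = 9 x + \frac{p^{2}}{29}$)
$\frac{1}{887 + K{\left(5 + 0 \cdot 5,31 \right)}} = \frac{1}{887 + \left(9 \left(5 + 0 \cdot 5\right) + \frac{31^{2}}{29}\right)} = \frac{1}{887 + \left(9 \left(5 + 0\right) + \frac{1}{29} \cdot 961\right)} = \frac{1}{887 + \left(9 \cdot 5 + \frac{961}{29}\right)} = \frac{1}{887 + \left(45 + \frac{961}{29}\right)} = \frac{1}{887 + \frac{2266}{29}} = \frac{1}{\frac{27989}{29}} = \frac{29}{27989}$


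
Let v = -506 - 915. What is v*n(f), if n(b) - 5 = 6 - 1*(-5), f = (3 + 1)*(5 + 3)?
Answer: -22736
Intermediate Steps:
v = -1421
f = 32 (f = 4*8 = 32)
n(b) = 16 (n(b) = 5 + (6 - 1*(-5)) = 5 + (6 + 5) = 5 + 11 = 16)
v*n(f) = -1421*16 = -22736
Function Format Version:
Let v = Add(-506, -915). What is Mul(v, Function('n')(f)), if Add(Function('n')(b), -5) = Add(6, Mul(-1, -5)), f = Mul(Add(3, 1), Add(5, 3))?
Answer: -22736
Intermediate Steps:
v = -1421
f = 32 (f = Mul(4, 8) = 32)
Function('n')(b) = 16 (Function('n')(b) = Add(5, Add(6, Mul(-1, -5))) = Add(5, Add(6, 5)) = Add(5, 11) = 16)
Mul(v, Function('n')(f)) = Mul(-1421, 16) = -22736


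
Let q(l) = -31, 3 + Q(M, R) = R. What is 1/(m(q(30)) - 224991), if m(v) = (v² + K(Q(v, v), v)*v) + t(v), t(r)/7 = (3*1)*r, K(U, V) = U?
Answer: -1/223627 ≈ -4.4717e-6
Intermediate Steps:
Q(M, R) = -3 + R
t(r) = 21*r (t(r) = 7*((3*1)*r) = 7*(3*r) = 21*r)
m(v) = v² + 21*v + v*(-3 + v) (m(v) = (v² + (-3 + v)*v) + 21*v = (v² + v*(-3 + v)) + 21*v = v² + 21*v + v*(-3 + v))
1/(m(q(30)) - 224991) = 1/(2*(-31)*(9 - 31) - 224991) = 1/(2*(-31)*(-22) - 224991) = 1/(1364 - 224991) = 1/(-223627) = -1/223627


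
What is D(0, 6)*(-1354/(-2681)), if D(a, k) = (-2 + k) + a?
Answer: 5416/2681 ≈ 2.0201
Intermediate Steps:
D(a, k) = -2 + a + k
D(0, 6)*(-1354/(-2681)) = (-2 + 0 + 6)*(-1354/(-2681)) = 4*(-1354*(-1/2681)) = 4*(1354/2681) = 5416/2681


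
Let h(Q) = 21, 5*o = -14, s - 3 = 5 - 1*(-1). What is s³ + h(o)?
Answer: 750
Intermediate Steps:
s = 9 (s = 3 + (5 - 1*(-1)) = 3 + (5 + 1) = 3 + 6 = 9)
o = -14/5 (o = (⅕)*(-14) = -14/5 ≈ -2.8000)
s³ + h(o) = 9³ + 21 = 729 + 21 = 750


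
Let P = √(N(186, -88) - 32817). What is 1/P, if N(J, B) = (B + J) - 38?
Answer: -I*√32757/32757 ≈ -0.0055252*I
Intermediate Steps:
N(J, B) = -38 + B + J
P = I*√32757 (P = √((-38 - 88 + 186) - 32817) = √(60 - 32817) = √(-32757) = I*√32757 ≈ 180.99*I)
1/P = 1/(I*√32757) = -I*√32757/32757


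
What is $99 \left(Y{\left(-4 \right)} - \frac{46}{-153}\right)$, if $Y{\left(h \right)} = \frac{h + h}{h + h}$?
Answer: $\frac{2189}{17} \approx 128.76$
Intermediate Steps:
$Y{\left(h \right)} = 1$ ($Y{\left(h \right)} = \frac{2 h}{2 h} = 2 h \frac{1}{2 h} = 1$)
$99 \left(Y{\left(-4 \right)} - \frac{46}{-153}\right) = 99 \left(1 - \frac{46}{-153}\right) = 99 \left(1 - - \frac{46}{153}\right) = 99 \left(1 + \frac{46}{153}\right) = 99 \cdot \frac{199}{153} = \frac{2189}{17}$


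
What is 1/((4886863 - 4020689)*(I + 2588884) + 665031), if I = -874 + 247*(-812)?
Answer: 1/2067944316635 ≈ 4.8357e-13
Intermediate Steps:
I = -201438 (I = -874 - 200564 = -201438)
1/((4886863 - 4020689)*(I + 2588884) + 665031) = 1/((4886863 - 4020689)*(-201438 + 2588884) + 665031) = 1/(866174*2387446 + 665031) = 1/(2067943651604 + 665031) = 1/2067944316635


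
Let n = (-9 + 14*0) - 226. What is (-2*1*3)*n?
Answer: 1410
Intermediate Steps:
n = -235 (n = (-9 + 0) - 226 = -9 - 226 = -235)
(-2*1*3)*n = (-2*1*3)*(-235) = -2*3*(-235) = -6*(-235) = 1410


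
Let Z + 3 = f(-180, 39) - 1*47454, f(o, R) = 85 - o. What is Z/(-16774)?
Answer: 23596/8387 ≈ 2.8134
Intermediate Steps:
Z = -47192 (Z = -3 + ((85 - 1*(-180)) - 1*47454) = -3 + ((85 + 180) - 47454) = -3 + (265 - 47454) = -3 - 47189 = -47192)
Z/(-16774) = -47192/(-16774) = -47192*(-1/16774) = 23596/8387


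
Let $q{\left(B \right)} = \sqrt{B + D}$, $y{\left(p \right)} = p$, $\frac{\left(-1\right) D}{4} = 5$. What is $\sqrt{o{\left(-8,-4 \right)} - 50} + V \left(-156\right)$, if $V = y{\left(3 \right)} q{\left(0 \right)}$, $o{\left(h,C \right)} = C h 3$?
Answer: $\sqrt{46} - 936 i \sqrt{5} \approx 6.7823 - 2093.0 i$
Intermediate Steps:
$D = -20$ ($D = \left(-4\right) 5 = -20$)
$o{\left(h,C \right)} = 3 C h$
$q{\left(B \right)} = \sqrt{-20 + B}$ ($q{\left(B \right)} = \sqrt{B - 20} = \sqrt{-20 + B}$)
$V = 6 i \sqrt{5}$ ($V = 3 \sqrt{-20 + 0} = 3 \sqrt{-20} = 3 \cdot 2 i \sqrt{5} = 6 i \sqrt{5} \approx 13.416 i$)
$\sqrt{o{\left(-8,-4 \right)} - 50} + V \left(-156\right) = \sqrt{3 \left(-4\right) \left(-8\right) - 50} + 6 i \sqrt{5} \left(-156\right) = \sqrt{96 - 50} - 936 i \sqrt{5} = \sqrt{46} - 936 i \sqrt{5}$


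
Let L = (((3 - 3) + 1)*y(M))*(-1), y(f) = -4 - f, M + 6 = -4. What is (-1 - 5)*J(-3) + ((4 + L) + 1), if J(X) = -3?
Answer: 17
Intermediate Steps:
M = -10 (M = -6 - 4 = -10)
L = -6 (L = (((3 - 3) + 1)*(-4 - 1*(-10)))*(-1) = ((0 + 1)*(-4 + 10))*(-1) = (1*6)*(-1) = 6*(-1) = -6)
(-1 - 5)*J(-3) + ((4 + L) + 1) = (-1 - 5)*(-3) + ((4 - 6) + 1) = -6*(-3) + (-2 + 1) = 18 - 1 = 17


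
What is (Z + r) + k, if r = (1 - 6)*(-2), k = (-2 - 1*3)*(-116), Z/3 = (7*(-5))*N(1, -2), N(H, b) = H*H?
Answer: 485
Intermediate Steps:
N(H, b) = H**2
Z = -105 (Z = 3*((7*(-5))*1**2) = 3*(-35*1) = 3*(-35) = -105)
k = 580 (k = (-2 - 3)*(-116) = -5*(-116) = 580)
r = 10 (r = -5*(-2) = 10)
(Z + r) + k = (-105 + 10) + 580 = -95 + 580 = 485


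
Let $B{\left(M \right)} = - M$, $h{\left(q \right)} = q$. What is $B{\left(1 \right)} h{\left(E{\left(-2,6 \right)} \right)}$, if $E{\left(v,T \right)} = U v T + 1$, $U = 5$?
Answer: $59$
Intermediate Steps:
$E{\left(v,T \right)} = 1 + 5 T v$ ($E{\left(v,T \right)} = 5 v T + 1 = 5 T v + 1 = 1 + 5 T v$)
$B{\left(1 \right)} h{\left(E{\left(-2,6 \right)} \right)} = \left(-1\right) 1 \left(1 + 5 \cdot 6 \left(-2\right)\right) = - (1 - 60) = \left(-1\right) \left(-59\right) = 59$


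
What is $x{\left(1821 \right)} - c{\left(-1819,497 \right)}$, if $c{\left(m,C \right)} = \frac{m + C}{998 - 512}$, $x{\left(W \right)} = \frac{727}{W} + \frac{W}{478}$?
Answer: $\frac{488533813}{70505478} \approx 6.929$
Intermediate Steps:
$x{\left(W \right)} = \frac{727}{W} + \frac{W}{478}$ ($x{\left(W \right)} = \frac{727}{W} + W \frac{1}{478} = \frac{727}{W} + \frac{W}{478}$)
$c{\left(m,C \right)} = \frac{C}{486} + \frac{m}{486}$ ($c{\left(m,C \right)} = \frac{C + m}{486} = \left(C + m\right) \frac{1}{486} = \frac{C}{486} + \frac{m}{486}$)
$x{\left(1821 \right)} - c{\left(-1819,497 \right)} = \left(\frac{727}{1821} + \frac{1}{478} \cdot 1821\right) - \left(\frac{1}{486} \cdot 497 + \frac{1}{486} \left(-1819\right)\right) = \left(727 \cdot \frac{1}{1821} + \frac{1821}{478}\right) - \left(\frac{497}{486} - \frac{1819}{486}\right) = \left(\frac{727}{1821} + \frac{1821}{478}\right) - - \frac{661}{243} = \frac{3663547}{870438} + \frac{661}{243} = \frac{488533813}{70505478}$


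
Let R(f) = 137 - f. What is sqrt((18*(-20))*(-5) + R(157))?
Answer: 2*sqrt(445) ≈ 42.190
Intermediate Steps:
sqrt((18*(-20))*(-5) + R(157)) = sqrt((18*(-20))*(-5) + (137 - 1*157)) = sqrt(-360*(-5) + (137 - 157)) = sqrt(1800 - 20) = sqrt(1780) = 2*sqrt(445)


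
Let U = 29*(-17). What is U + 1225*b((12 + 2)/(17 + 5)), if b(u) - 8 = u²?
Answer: 1186172/121 ≈ 9803.1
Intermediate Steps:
U = -493
b(u) = 8 + u²
U + 1225*b((12 + 2)/(17 + 5)) = -493 + 1225*(8 + ((12 + 2)/(17 + 5))²) = -493 + 1225*(8 + (14/22)²) = -493 + 1225*(8 + (14*(1/22))²) = -493 + 1225*(8 + (7/11)²) = -493 + 1225*(8 + 49/121) = -493 + 1225*(1017/121) = -493 + 1245825/121 = 1186172/121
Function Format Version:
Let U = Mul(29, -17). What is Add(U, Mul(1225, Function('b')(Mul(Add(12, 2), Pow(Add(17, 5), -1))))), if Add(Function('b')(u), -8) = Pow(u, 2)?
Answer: Rational(1186172, 121) ≈ 9803.1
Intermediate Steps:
U = -493
Function('b')(u) = Add(8, Pow(u, 2))
Add(U, Mul(1225, Function('b')(Mul(Add(12, 2), Pow(Add(17, 5), -1))))) = Add(-493, Mul(1225, Add(8, Pow(Mul(Add(12, 2), Pow(Add(17, 5), -1)), 2)))) = Add(-493, Mul(1225, Add(8, Pow(Mul(14, Pow(22, -1)), 2)))) = Add(-493, Mul(1225, Add(8, Pow(Mul(14, Rational(1, 22)), 2)))) = Add(-493, Mul(1225, Add(8, Pow(Rational(7, 11), 2)))) = Add(-493, Mul(1225, Add(8, Rational(49, 121)))) = Add(-493, Mul(1225, Rational(1017, 121))) = Add(-493, Rational(1245825, 121)) = Rational(1186172, 121)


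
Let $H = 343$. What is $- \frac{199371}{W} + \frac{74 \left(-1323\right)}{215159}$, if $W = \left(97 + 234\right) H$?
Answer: $- \frac{1102276995}{498523403} \approx -2.2111$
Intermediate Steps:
$W = 113533$ ($W = \left(97 + 234\right) 343 = 331 \cdot 343 = 113533$)
$- \frac{199371}{W} + \frac{74 \left(-1323\right)}{215159} = - \frac{199371}{113533} + \frac{74 \left(-1323\right)}{215159} = \left(-199371\right) \frac{1}{113533} - \frac{1998}{4391} = - \frac{199371}{113533} - \frac{1998}{4391} = - \frac{1102276995}{498523403}$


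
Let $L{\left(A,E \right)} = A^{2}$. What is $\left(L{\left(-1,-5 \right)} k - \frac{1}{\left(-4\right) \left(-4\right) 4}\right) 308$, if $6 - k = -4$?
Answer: $\frac{49203}{16} \approx 3075.2$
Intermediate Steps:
$k = 10$ ($k = 6 - -4 = 6 + 4 = 10$)
$\left(L{\left(-1,-5 \right)} k - \frac{1}{\left(-4\right) \left(-4\right) 4}\right) 308 = \left(\left(-1\right)^{2} \cdot 10 - \frac{1}{\left(-4\right) \left(-4\right) 4}\right) 308 = \left(1 \cdot 10 - \frac{1}{16 \cdot 4}\right) 308 = \left(10 - \frac{1}{64}\right) 308 = \frac{639}{64} \cdot 308 = \frac{49203}{16}$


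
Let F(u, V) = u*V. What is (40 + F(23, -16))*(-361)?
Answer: 118408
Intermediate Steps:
F(u, V) = V*u
(40 + F(23, -16))*(-361) = (40 - 16*23)*(-361) = (40 - 368)*(-361) = -328*(-361) = 118408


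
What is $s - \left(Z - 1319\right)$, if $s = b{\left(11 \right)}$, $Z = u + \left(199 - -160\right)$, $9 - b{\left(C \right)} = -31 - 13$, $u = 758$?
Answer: $255$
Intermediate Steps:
$b{\left(C \right)} = 53$ ($b{\left(C \right)} = 9 - \left(-31 - 13\right) = 9 - -44 = 9 + 44 = 53$)
$Z = 1117$ ($Z = 758 + \left(199 - -160\right) = 758 + \left(199 + 160\right) = 758 + 359 = 1117$)
$s = 53$
$s - \left(Z - 1319\right) = 53 - \left(1117 - 1319\right) = 53 - -202 = 53 + 202 = 255$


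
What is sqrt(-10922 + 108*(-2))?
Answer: I*sqrt(11138) ≈ 105.54*I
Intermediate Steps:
sqrt(-10922 + 108*(-2)) = sqrt(-10922 - 216) = sqrt(-11138) = I*sqrt(11138)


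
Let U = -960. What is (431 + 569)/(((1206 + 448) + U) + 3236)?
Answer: 100/393 ≈ 0.25445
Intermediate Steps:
(431 + 569)/(((1206 + 448) + U) + 3236) = (431 + 569)/(((1206 + 448) - 960) + 3236) = 1000/((1654 - 960) + 3236) = 1000/(694 + 3236) = 1000/3930 = 1000*(1/3930) = 100/393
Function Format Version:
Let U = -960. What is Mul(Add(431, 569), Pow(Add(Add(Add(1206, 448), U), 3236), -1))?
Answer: Rational(100, 393) ≈ 0.25445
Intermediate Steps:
Mul(Add(431, 569), Pow(Add(Add(Add(1206, 448), U), 3236), -1)) = Mul(Add(431, 569), Pow(Add(Add(Add(1206, 448), -960), 3236), -1)) = Mul(1000, Pow(Add(Add(1654, -960), 3236), -1)) = Mul(1000, Pow(Add(694, 3236), -1)) = Mul(1000, Pow(3930, -1)) = Mul(1000, Rational(1, 3930)) = Rational(100, 393)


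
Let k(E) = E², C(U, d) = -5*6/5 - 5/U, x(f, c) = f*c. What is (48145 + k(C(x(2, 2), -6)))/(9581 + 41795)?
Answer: 771161/822016 ≈ 0.93813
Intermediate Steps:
x(f, c) = c*f
C(U, d) = -6 - 5/U (C(U, d) = -30*⅕ - 5/U = -6 - 5/U)
(48145 + k(C(x(2, 2), -6)))/(9581 + 41795) = (48145 + (-6 - 5/(2*2))²)/(9581 + 41795) = (48145 + (-6 - 5/4)²)/51376 = (48145 + (-6 - 5*¼)²)*(1/51376) = (48145 + (-6 - 5/4)²)*(1/51376) = (48145 + (-29/4)²)*(1/51376) = (48145 + 841/16)*(1/51376) = (771161/16)*(1/51376) = 771161/822016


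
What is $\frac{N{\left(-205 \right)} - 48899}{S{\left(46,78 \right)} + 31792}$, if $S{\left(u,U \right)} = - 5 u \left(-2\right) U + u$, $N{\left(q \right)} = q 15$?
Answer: $- \frac{25987}{33859} \approx -0.76751$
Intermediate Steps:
$N{\left(q \right)} = 15 q$
$S{\left(u,U \right)} = u + 10 U u$ ($S{\left(u,U \right)} = 10 u U + u = 10 U u + u = u + 10 U u$)
$\frac{N{\left(-205 \right)} - 48899}{S{\left(46,78 \right)} + 31792} = \frac{15 \left(-205\right) - 48899}{46 \left(1 + 10 \cdot 78\right) + 31792} = \frac{-3075 - 48899}{46 \left(1 + 780\right) + 31792} = - \frac{51974}{46 \cdot 781 + 31792} = - \frac{51974}{35926 + 31792} = - \frac{51974}{67718} = \left(-51974\right) \frac{1}{67718} = - \frac{25987}{33859}$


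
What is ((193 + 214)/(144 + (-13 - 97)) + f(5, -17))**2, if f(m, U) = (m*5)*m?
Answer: 21687649/1156 ≈ 18761.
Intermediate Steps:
f(m, U) = 5*m**2 (f(m, U) = (5*m)*m = 5*m**2)
((193 + 214)/(144 + (-13 - 97)) + f(5, -17))**2 = ((193 + 214)/(144 + (-13 - 97)) + 5*5**2)**2 = (407/(144 - 110) + 5*25)**2 = (407/34 + 125)**2 = (4657/34)**2 = 21687649/1156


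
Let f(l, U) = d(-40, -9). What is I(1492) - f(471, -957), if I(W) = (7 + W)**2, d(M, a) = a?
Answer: 2247010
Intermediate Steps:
f(l, U) = -9
I(1492) - f(471, -957) = (7 + 1492)**2 - 1*(-9) = 1499**2 + 9 = 2247001 + 9 = 2247010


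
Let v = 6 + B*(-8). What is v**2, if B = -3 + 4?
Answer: 4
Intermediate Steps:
B = 1
v = -2 (v = 6 + 1*(-8) = 6 - 8 = -2)
v**2 = (-2)**2 = 4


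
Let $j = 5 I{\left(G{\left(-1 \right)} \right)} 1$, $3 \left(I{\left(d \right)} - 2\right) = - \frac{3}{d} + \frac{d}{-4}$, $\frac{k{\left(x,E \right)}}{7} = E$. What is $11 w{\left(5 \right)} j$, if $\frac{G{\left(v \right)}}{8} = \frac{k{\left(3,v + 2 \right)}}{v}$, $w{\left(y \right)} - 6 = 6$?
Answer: $\frac{61765}{14} \approx 4411.8$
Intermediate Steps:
$k{\left(x,E \right)} = 7 E$
$w{\left(y \right)} = 12$ ($w{\left(y \right)} = 6 + 6 = 12$)
$G{\left(v \right)} = \frac{8 \left(14 + 7 v\right)}{v}$ ($G{\left(v \right)} = 8 \frac{7 \left(v + 2\right)}{v} = 8 \frac{7 \left(2 + v\right)}{v} = 8 \frac{14 + 7 v}{v} = \frac{8 \left(14 + 7 v\right)}{v}$)
$I{\left(d \right)} = 2 - \frac{1}{d} - \frac{d}{12}$ ($I{\left(d \right)} = 2 + \frac{- \frac{3}{d} + \frac{d}{-4}}{3} = 2 + \frac{- \frac{3}{d} + d \left(- \frac{1}{4}\right)}{3} = 2 + \frac{- \frac{3}{d} - \frac{d}{4}}{3} = 2 - \left(\frac{1}{d} + \frac{d}{12}\right) = 2 - \frac{1}{d} - \frac{d}{12}$)
$j = \frac{5615}{168}$ ($j = 5 \left(2 - \frac{1}{56 + \frac{112}{-1}} - \frac{56 + \frac{112}{-1}}{12}\right) 1 = 5 \left(2 - \frac{1}{56 + 112 \left(-1\right)} - \frac{56 + 112 \left(-1\right)}{12}\right) 1 = 5 \left(2 - \frac{1}{56 - 112} - \frac{56 - 112}{12}\right) 1 = 5 \left(2 - \frac{1}{-56} - - \frac{14}{3}\right) 1 = 5 \left(2 - - \frac{1}{56} + \frac{14}{3}\right) 1 = 5 \left(2 + \frac{1}{56} + \frac{14}{3}\right) 1 = 5 \cdot \frac{1123}{168} \cdot 1 = \frac{5615}{168} \cdot 1 = \frac{5615}{168} \approx 33.423$)
$11 w{\left(5 \right)} j = 11 \cdot 12 \cdot \frac{5615}{168} = 132 \cdot \frac{5615}{168} = \frac{61765}{14}$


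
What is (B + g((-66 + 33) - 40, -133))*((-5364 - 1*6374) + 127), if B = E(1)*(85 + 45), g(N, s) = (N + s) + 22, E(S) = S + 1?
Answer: -882436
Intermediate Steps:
E(S) = 1 + S
g(N, s) = 22 + N + s
B = 260 (B = (1 + 1)*(85 + 45) = 2*130 = 260)
(B + g((-66 + 33) - 40, -133))*((-5364 - 1*6374) + 127) = (260 + (22 + ((-66 + 33) - 40) - 133))*((-5364 - 1*6374) + 127) = (260 + (22 + (-33 - 40) - 133))*((-5364 - 6374) + 127) = (260 + (22 - 73 - 133))*(-11738 + 127) = (260 - 184)*(-11611) = 76*(-11611) = -882436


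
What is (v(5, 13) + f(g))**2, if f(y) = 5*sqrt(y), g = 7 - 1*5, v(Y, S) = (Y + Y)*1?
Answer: 150 + 100*sqrt(2) ≈ 291.42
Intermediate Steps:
v(Y, S) = 2*Y (v(Y, S) = (2*Y)*1 = 2*Y)
g = 2 (g = 7 - 5 = 2)
(v(5, 13) + f(g))**2 = (2*5 + 5*sqrt(2))**2 = (10 + 5*sqrt(2))**2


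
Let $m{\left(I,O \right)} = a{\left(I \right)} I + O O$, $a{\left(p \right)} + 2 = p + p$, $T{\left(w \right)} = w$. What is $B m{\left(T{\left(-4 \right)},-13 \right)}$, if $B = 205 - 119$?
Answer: $17974$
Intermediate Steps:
$a{\left(p \right)} = -2 + 2 p$ ($a{\left(p \right)} = -2 + \left(p + p\right) = -2 + 2 p$)
$m{\left(I,O \right)} = O^{2} + I \left(-2 + 2 I\right)$ ($m{\left(I,O \right)} = \left(-2 + 2 I\right) I + O O = I \left(-2 + 2 I\right) + O^{2} = O^{2} + I \left(-2 + 2 I\right)$)
$B = 86$
$B m{\left(T{\left(-4 \right)},-13 \right)} = 86 \left(\left(-13\right)^{2} + 2 \left(-4\right) \left(-1 - 4\right)\right) = 86 \left(169 + 2 \left(-4\right) \left(-5\right)\right) = 86 \left(169 + 40\right) = 86 \cdot 209 = 17974$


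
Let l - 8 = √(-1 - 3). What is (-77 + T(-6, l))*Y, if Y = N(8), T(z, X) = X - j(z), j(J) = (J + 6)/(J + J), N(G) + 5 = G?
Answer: -207 + 6*I ≈ -207.0 + 6.0*I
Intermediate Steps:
N(G) = -5 + G
l = 8 + 2*I (l = 8 + √(-1 - 3) = 8 + √(-4) = 8 + 2*I ≈ 8.0 + 2.0*I)
j(J) = (6 + J)/(2*J) (j(J) = (6 + J)/((2*J)) = (6 + J)*(1/(2*J)) = (6 + J)/(2*J))
T(z, X) = X - (6 + z)/(2*z)
Y = 3 (Y = -5 + 8 = 3)
(-77 + T(-6, l))*Y = (-77 + (-½ + (8 + 2*I) - 3/(-6)))*3 = (-77 + (-½ + (8 + 2*I) - 3*(-⅙)))*3 = (-77 + (-½ + (8 + 2*I) + ½))*3 = (-77 + (8 + 2*I))*3 = (-69 + 2*I)*3 = -207 + 6*I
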